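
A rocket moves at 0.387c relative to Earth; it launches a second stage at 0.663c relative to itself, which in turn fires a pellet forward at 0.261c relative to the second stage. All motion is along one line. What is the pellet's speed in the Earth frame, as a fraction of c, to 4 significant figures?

Compose boost 2: (0.663 + 0.387)/(1 + 0.663×0.387) = 1.050/1.25658 = 0.835601
Compose boost 3: (0.261 + 0.835601)/(1 + 0.261×0.835601) = 1.09660/1.21809 = 0.9003

u ≈ 0.9003c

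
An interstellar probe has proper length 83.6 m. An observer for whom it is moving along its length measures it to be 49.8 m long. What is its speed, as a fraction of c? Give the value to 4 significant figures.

γ = L₀/L = 83.6/49.8 = 1.67871
β = √(1 − 1/γ²) = 0.8032

β ≈ 0.8032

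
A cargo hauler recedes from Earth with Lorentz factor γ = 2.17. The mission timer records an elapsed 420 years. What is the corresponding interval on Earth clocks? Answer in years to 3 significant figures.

Δt ≈ 911 years

γ = 2.17 (given)
Time dilation: Δt = γτ₀ = 2.17 × 420 years = 911 years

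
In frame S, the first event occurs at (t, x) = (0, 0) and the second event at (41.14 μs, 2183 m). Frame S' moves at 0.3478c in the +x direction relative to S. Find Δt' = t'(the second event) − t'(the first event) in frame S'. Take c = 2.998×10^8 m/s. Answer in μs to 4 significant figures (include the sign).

Δt' ≈ 41.18 μs

γ = 1/√(1 − 0.3478²) = 1.06659
Δt' = γ(Δt − vΔx/c²) = 1.06659 × (41.14 μs − 0.3478×2183 m / (2.998×10^8 m/s))
= 1.06659 × (38.6075 μs) = 41.18 μs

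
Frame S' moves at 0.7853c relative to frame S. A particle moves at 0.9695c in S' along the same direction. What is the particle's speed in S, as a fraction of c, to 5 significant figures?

u ≈ 0.99628c

Relativistic velocity addition: u = (u' + v)/(1 + u'v/c²)
= (0.9695 + 0.7853)/(1 + 0.9695×0.7853) = 1.7548/1.761348 = 0.99628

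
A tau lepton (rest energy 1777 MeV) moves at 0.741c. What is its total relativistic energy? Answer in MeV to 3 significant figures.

E ≈ 2650 MeV

γ = 1/√(1 − 0.741²) = 1.4892
E = γm₀c² = 1.4892 × 1777 MeV = 2650 MeV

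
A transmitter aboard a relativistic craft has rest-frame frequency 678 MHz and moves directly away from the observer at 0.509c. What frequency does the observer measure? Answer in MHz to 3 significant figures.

Relativistic Doppler: f_obs = f_src √((1−β)/(1+β))
= 678 × √(0.49100/1.5090) = 678 × 0.57042 = 387 MHz

f_obs ≈ 387 MHz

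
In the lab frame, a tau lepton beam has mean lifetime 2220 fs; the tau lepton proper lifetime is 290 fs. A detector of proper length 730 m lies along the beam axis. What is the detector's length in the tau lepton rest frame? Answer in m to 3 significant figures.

Time dilation ⇒ γ = Δt/τ₀ = 2220/290 = 7.6552
Length contraction: L = L₀/γ = 730/7.6552 = 95.4 m

L ≈ 95.4 m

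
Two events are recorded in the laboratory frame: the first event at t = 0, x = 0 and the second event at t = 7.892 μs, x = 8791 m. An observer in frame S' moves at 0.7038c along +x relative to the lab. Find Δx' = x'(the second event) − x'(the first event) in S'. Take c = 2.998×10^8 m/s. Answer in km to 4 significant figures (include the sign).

γ = 1/√(1 − 0.7038²) = 1.40766
Δx' = γ(Δx − vΔt) = 1.40766 × (8791 m − 0.7038×(2.998×10^8 m/s)×7.892×10^-6 s)
= 1.40766 × (7125.79 m) = 10.03 km

Δx' ≈ 10.03 km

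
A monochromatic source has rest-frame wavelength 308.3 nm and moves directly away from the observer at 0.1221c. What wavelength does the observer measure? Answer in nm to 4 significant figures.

Relativistic Doppler: λ_obs = λ_src √((1+β)/(1−β))
= 308.3 × √(1.12210/0.877900) = 308.3 × 1.13056 = 348.6 nm

λ_obs ≈ 348.6 nm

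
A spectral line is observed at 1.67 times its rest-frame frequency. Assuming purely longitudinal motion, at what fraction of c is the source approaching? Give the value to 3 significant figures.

β ≈ 0.472

f_obs/f_src = √((1+β)/(1−β)) = 1.67  ⇒  (1+β)/(1−β) = 2.7889
β = |1 − D²|/(1 + D²) = |1 − 2.7889|/(1 + 2.7889) = 0.472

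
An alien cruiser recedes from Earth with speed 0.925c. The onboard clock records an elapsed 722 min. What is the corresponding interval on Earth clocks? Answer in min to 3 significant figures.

γ = 1/√(1 − 0.925²) = 2.6318
Time dilation: Δt = γτ₀ = 2.6318 × 722 min = 1900 min

Δt ≈ 1900 min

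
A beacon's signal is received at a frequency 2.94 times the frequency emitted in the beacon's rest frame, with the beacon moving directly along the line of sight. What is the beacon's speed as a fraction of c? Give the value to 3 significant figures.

β ≈ 0.793

f_obs/f_src = √((1+β)/(1−β)) = 2.94  ⇒  (1+β)/(1−β) = 8.6436
β = |1 − D²|/(1 + D²) = |1 − 8.6436|/(1 + 8.6436) = 0.793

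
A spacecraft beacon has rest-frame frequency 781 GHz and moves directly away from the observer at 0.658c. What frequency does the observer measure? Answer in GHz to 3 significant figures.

Relativistic Doppler: f_obs = f_src √((1−β)/(1+β))
= 781 × √(0.34200/1.6580) = 781 × 0.45417 = 355 GHz

f_obs ≈ 355 GHz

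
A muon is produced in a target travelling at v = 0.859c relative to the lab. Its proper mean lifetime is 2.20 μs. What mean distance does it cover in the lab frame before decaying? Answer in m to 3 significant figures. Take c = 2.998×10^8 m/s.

γ = 1/√(1 − 0.859²) = 1.9532
Dilated lifetime: Δt = γτ₀ = 1.9532 × 2.20 μs = 4.2971 μs
d = vΔt = 0.859c × 4.2971 μs = 2.5753×10^8 m/s × 4.2971×10^-6 s = 1110 m

d ≈ 1110 m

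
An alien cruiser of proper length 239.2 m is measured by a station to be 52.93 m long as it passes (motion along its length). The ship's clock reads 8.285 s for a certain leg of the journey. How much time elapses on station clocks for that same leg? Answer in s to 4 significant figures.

Length contraction ⇒ γ = L₀/L = 239.2/52.93 = 4.51918
Time dilation: Δt = γτ₀ = 4.51918 × 8.285 s = 37.44 s

Δt ≈ 37.44 s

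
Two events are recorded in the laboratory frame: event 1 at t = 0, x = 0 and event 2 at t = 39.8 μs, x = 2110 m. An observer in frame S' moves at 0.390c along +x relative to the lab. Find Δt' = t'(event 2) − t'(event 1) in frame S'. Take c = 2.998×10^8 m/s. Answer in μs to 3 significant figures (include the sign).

Δt' ≈ 40.2 μs

γ = 1/√(1 − 0.390²) = 1.0860
Δt' = γ(Δt − vΔx/c²) = 1.0860 × (39.8 μs − 0.390×2110 m / (2.998×10^8 m/s))
= 1.0860 × (37.055 μs) = 40.2 μs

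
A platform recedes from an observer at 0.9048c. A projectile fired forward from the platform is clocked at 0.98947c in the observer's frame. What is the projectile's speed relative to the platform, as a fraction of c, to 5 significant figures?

u' ≈ 0.80848c

Inverse velocity addition: u' = (u − v)/(1 − uv/c²)
= (0.98947 − 0.9048)/(1 − 0.98947×0.9048) = 0.084670/0.1047275 = 0.80848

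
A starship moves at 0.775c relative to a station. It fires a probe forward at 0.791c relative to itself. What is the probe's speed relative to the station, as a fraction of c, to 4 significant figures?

Relativistic velocity addition: u = (u' + v)/(1 + u'v/c²)
= (0.791 + 0.775)/(1 + 0.791×0.775) = 1.566/1.61302 = 0.9708

u ≈ 0.9708c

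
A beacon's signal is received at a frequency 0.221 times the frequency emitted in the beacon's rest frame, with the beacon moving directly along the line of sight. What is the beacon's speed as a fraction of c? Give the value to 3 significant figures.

f_obs/f_src = √((1−β)/(1+β)) = 0.221  ⇒  (1−β)/(1+β) = 0.048841
β = |1 − D²|/(1 + D²) = |1 − 0.048841|/(1 + 0.048841) = 0.907

β ≈ 0.907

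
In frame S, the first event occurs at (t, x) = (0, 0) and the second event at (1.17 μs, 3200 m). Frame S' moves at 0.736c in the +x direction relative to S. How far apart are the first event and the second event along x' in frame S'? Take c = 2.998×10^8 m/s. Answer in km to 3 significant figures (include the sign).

Δx' ≈ 4.35 km

γ = 1/√(1 − 0.736²) = 1.4771
Δx' = γ(Δx − vΔt) = 1.4771 × (3200 m − 0.736×(2.998×10^8 m/s)×1.17×10^-6 s)
= 1.4771 × (2941.8 m) = 4.35 km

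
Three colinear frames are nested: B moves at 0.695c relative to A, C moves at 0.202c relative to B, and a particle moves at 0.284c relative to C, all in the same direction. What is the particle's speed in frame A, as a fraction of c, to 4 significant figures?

u ≈ 0.8751c

Compose boost 2: (0.202 + 0.695)/(1 + 0.202×0.695) = 0.8970/1.14039 = 0.786573
Compose boost 3: (0.284 + 0.786573)/(1 + 0.284×0.786573) = 1.07057/1.22339 = 0.8751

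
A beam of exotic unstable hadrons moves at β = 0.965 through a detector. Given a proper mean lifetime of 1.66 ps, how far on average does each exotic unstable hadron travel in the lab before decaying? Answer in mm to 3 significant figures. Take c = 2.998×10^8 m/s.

γ = 1/√(1 − 0.965²) = 3.8132
Dilated lifetime: Δt = γτ₀ = 3.8132 × 1.66 ps = 6.3298 ps
d = vΔt = 0.965c × 6.3298 ps = 2.8931×10^8 m/s × 6.3298×10^-12 s = 1.83 mm

d ≈ 1.83 mm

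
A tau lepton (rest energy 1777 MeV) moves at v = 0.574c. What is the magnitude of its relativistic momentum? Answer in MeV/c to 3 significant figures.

γ = 1/√(1 − 0.574²) = 1.2212
p = γβm₀c = 1.2212 × 0.574 × 1777 MeV/c = 1250 MeV/c

p ≈ 1250 MeV/c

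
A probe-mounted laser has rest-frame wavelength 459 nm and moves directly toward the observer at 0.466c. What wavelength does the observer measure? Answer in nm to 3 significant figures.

Relativistic Doppler: λ_obs = λ_src √((1−β)/(1+β))
= 459 × √(0.53400/1.4660) = 459 × 0.60354 = 277 nm

λ_obs ≈ 277 nm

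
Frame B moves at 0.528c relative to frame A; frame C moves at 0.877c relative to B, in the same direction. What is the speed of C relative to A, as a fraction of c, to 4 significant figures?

u ≈ 0.9603c

Compose boost 2: (0.877 + 0.528)/(1 + 0.877×0.528) = 1.405/1.46306 = 0.9603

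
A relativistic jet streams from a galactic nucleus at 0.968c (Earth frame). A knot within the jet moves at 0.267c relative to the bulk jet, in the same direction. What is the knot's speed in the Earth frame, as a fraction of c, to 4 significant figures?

u ≈ 0.9814c

Relativistic velocity addition: u = (u' + v)/(1 + u'v/c²)
= (0.267 + 0.968)/(1 + 0.267×0.968) = 1.235/1.25846 = 0.9814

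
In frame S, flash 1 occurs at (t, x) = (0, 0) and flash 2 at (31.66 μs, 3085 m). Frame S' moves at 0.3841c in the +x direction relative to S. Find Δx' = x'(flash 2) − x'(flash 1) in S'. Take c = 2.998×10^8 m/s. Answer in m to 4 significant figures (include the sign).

Δx' ≈ -607.3 m

γ = 1/√(1 − 0.3841²) = 1.08308
Δx' = γ(Δx − vΔt) = 1.08308 × (3085 m − 0.3841×(2.998×10^8 m/s)×31.66×10^-6 s)
= 1.08308 × (-560.750 m) = -607.3 m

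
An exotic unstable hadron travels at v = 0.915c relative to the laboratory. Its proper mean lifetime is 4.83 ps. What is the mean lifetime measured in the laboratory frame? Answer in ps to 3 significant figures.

γ = 1/√(1 − 0.915²) = 2.4786
Time dilation: Δt = γτ₀ = 2.4786 × 4.83 ps = 12.0 ps

Δt ≈ 12.0 ps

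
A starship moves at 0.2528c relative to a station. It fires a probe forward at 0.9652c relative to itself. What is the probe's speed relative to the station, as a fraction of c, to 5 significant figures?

u ≈ 0.97910c

Relativistic velocity addition: u = (u' + v)/(1 + u'v/c²)
= (0.9652 + 0.2528)/(1 + 0.9652×0.2528) = 1.2180/1.244003 = 0.97910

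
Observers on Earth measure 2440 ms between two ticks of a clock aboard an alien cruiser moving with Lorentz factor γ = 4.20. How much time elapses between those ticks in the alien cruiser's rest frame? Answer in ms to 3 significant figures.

τ₀ ≈ 581 ms

γ = 4.20 (given)
Proper time: τ₀ = Δt/γ = 2440/4.20 = 581 ms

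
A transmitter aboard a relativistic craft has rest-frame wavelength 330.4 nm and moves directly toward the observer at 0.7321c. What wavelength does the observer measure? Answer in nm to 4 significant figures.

λ_obs ≈ 129.9 nm

Relativistic Doppler: λ_obs = λ_src √((1−β)/(1+β))
= 330.4 × √(0.267900/1.73210) = 330.4 × 0.393278 = 129.9 nm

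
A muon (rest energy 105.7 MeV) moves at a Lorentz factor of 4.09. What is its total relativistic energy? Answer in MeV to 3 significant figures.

γ = 4.09 (given)
E = γm₀c² = 4.09 × 105.7 MeV = 432 MeV

E ≈ 432 MeV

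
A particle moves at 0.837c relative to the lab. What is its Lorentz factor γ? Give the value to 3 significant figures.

γ ≈ 1.83

γ = 1/√(1 − β²) = 1/√(1 − 0.837²) = 1/√(0.29943) = 1.83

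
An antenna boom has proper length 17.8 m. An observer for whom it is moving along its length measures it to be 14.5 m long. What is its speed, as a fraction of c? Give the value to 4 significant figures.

γ = L₀/L = 17.8/14.5 = 1.22759
β = √(1 − 1/γ²) = 0.5800

β ≈ 0.5800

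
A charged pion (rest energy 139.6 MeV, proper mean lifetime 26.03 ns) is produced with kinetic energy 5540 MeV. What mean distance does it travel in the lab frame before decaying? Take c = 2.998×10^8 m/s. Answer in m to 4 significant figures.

γ = 1 + K/(m₀c²) = 1 + 5540/139.6 = 40.6848
β = √(1 − 1/γ²) = 0.999698
Dilated lifetime: γτ₀ = 40.6848 × 26.03 ns = 1059.03 ns
d = βc·γτ₀ = 0.999698 × (2.998×10^8 m/s) × 1.05903×10^-6 s = 317.4 m

d ≈ 317.4 m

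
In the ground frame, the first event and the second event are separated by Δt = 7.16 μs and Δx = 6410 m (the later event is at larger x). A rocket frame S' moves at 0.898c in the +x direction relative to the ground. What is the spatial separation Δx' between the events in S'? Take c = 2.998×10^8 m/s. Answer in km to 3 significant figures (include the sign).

Δx' ≈ 10.2 km

γ = 1/√(1 − 0.898²) = 2.2728
Δx' = γ(Δx − vΔt) = 2.2728 × (6410 m − 0.898×(2.998×10^8 m/s)×7.16×10^-6 s)
= 2.2728 × (4482.4 m) = 10.2 km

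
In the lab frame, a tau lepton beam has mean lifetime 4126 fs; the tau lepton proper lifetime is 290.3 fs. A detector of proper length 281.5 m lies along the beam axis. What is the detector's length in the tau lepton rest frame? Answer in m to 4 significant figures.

L ≈ 19.81 m

Time dilation ⇒ γ = Δt/τ₀ = 4126/290.3 = 14.2129
Length contraction: L = L₀/γ = 281.5/14.2129 = 19.81 m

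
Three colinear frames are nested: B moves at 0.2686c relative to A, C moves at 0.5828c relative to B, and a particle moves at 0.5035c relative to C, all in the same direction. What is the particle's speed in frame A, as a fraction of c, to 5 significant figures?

u ≈ 0.90443c

Compose boost 2: (0.5828 + 0.2686)/(1 + 0.5828×0.2686) = 0.85140/1.156540 = 0.7361613
Compose boost 3: (0.5035 + 0.7361613)/(1 + 0.5035×0.7361613) = 1.239661/1.370657 = 0.90443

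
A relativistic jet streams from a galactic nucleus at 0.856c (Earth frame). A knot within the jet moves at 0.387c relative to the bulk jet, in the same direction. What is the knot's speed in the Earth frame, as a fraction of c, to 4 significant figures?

Relativistic velocity addition: u = (u' + v)/(1 + u'v/c²)
= (0.387 + 0.856)/(1 + 0.387×0.856) = 1.243/1.33127 = 0.9337

u ≈ 0.9337c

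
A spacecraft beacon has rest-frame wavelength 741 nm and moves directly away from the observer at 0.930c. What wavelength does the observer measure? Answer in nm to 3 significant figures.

Relativistic Doppler: λ_obs = λ_src √((1+β)/(1−β))
= 741 × √(1.9300/0.070000) = 741 × 5.2509 = 3890 nm

λ_obs ≈ 3890 nm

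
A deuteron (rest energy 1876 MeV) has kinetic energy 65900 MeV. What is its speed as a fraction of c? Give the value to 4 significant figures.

γ = 1 + K/(m₀c²) = 1 + 65900/1876 = 36.1279
β = √(1 − 1/γ²) = 0.9996

β ≈ 0.9996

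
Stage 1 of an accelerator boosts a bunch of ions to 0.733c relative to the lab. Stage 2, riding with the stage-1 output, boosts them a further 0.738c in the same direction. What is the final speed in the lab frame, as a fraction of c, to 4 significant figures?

Compose boost 2: (0.738 + 0.733)/(1 + 0.738×0.733) = 1.471/1.54095 = 0.9546

u ≈ 0.9546c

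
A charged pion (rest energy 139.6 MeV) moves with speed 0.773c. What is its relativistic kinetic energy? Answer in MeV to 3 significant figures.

γ = 1/√(1 − 0.773²) = 1.5763
K = (γ − 1)m₀c² = (1.5763 − 1) × 139.6 MeV = 0.57628 × 139.6 MeV = 80.4 MeV

K ≈ 80.4 MeV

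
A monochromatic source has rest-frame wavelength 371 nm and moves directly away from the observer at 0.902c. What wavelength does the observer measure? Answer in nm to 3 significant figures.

λ_obs ≈ 1630 nm

Relativistic Doppler: λ_obs = λ_src √((1+β)/(1−β))
= 371 × √(1.9020/0.098000) = 371 × 4.4055 = 1630 nm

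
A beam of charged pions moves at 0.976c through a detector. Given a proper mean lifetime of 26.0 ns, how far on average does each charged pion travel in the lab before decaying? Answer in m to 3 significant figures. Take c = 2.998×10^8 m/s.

γ = 1/√(1 − 0.976²) = 4.5920
Dilated lifetime: Δt = γτ₀ = 4.5920 × 26.0 ns = 119.39 ns
d = vΔt = 0.976c × 119.39 ns = 2.9260×10^8 m/s × 1.1939×10^-7 s = 34.9 m

d ≈ 34.9 m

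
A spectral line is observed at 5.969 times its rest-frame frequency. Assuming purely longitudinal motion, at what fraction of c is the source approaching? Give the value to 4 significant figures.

β ≈ 0.9454

f_obs/f_src = √((1+β)/(1−β)) = 5.969  ⇒  (1+β)/(1−β) = 35.6290
β = |1 − D²|/(1 + D²) = |1 − 35.6290|/(1 + 35.6290) = 0.9454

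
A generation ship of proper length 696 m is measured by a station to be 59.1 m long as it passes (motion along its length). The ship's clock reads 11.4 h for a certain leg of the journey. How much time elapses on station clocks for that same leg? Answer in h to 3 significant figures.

Length contraction ⇒ γ = L₀/L = 696/59.1 = 11.777
Time dilation: Δt = γτ₀ = 11.777 × 11.4 h = 134 h

Δt ≈ 134 h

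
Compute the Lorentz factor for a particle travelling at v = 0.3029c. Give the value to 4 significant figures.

γ = 1/√(1 − β²) = 1/√(1 − 0.3029²) = 1/√(0.908252) = 1.049

γ ≈ 1.049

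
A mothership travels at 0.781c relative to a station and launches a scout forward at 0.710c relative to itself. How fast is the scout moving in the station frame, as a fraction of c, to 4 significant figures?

Compose boost 2: (0.710 + 0.781)/(1 + 0.710×0.781) = 1.491/1.55451 = 0.9591

u ≈ 0.9591c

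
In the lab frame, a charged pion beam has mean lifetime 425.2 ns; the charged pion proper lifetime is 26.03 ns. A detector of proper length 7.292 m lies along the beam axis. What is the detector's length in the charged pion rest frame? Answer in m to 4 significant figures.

Time dilation ⇒ γ = Δt/τ₀ = 425.2/26.03 = 16.3350
Length contraction: L = L₀/γ = 7.292/16.3350 = 0.4464 m

L ≈ 0.4464 m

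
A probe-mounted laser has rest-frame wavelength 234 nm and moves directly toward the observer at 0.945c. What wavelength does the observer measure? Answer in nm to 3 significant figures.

Relativistic Doppler: λ_obs = λ_src √((1−β)/(1+β))
= 234 × √(0.055000/1.9450) = 234 × 0.16816 = 39.3 nm

λ_obs ≈ 39.3 nm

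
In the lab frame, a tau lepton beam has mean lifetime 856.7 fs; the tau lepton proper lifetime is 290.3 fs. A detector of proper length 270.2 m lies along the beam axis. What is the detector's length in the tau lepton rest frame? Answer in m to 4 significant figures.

Time dilation ⇒ γ = Δt/τ₀ = 856.7/290.3 = 2.95109
Length contraction: L = L₀/γ = 270.2/2.95109 = 91.56 m

L ≈ 91.56 m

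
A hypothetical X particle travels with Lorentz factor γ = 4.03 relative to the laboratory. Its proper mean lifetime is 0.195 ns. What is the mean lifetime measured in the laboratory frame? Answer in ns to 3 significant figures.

γ = 4.03 (given)
Time dilation: Δt = γτ₀ = 4.03 × 0.195 ns = 0.786 ns

Δt ≈ 0.786 ns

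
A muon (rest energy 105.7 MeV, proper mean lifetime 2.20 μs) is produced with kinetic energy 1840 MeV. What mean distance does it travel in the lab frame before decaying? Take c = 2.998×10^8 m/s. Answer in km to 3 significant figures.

d ≈ 12.1 km

γ = 1 + K/(m₀c²) = 1 + 1840/105.7 = 18.408
β = √(1 − 1/γ²) = 0.99852
Dilated lifetime: γτ₀ = 18.408 × 2.20 μs = 40.497 μs
d = βc·γτ₀ = 0.99852 × (2.998×10^8 m/s) × 4.0497×10^-5 s = 12.1 km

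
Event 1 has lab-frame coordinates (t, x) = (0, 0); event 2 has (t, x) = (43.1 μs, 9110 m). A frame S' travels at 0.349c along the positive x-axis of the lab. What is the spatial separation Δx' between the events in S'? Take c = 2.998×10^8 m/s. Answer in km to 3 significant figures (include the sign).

γ = 1/√(1 − 0.349²) = 1.0671
Δx' = γ(Δx − vΔt) = 1.0671 × (9110 m − 0.349×(2.998×10^8 m/s)×43.1×10^-6 s)
= 1.0671 × (4600.4 m) = 4.91 km

Δx' ≈ 4.91 km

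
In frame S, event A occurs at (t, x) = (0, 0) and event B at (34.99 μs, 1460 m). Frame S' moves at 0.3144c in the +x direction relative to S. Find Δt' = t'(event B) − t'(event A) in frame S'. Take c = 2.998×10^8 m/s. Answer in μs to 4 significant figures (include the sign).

Δt' ≈ 35.25 μs

γ = 1/√(1 − 0.3144²) = 1.05342
Δt' = γ(Δt − vΔx/c²) = 1.05342 × (34.99 μs − 0.3144×1460 m / (2.998×10^8 m/s))
= 1.05342 × (33.4589 μs) = 35.25 μs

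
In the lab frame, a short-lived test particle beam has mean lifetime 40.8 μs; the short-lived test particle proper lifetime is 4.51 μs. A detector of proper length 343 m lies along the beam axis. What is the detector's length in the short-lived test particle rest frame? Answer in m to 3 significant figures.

L ≈ 37.9 m

Time dilation ⇒ γ = Δt/τ₀ = 40.8/4.51 = 9.0466
Length contraction: L = L₀/γ = 343/9.0466 = 37.9 m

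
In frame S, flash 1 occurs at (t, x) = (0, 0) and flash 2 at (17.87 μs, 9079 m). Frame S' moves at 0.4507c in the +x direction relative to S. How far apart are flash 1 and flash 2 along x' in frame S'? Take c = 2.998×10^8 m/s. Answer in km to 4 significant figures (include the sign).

γ = 1/√(1 − 0.4507²) = 1.12023
Δx' = γ(Δx − vΔt) = 1.12023 × (9079 m − 0.4507×(2.998×10^8 m/s)×17.87×10^-6 s)
= 1.12023 × (6664.41 m) = 7.466 km

Δx' ≈ 7.466 km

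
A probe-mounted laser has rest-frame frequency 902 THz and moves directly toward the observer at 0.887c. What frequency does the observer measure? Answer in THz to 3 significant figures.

Relativistic Doppler: f_obs = f_src √((1+β)/(1−β))
= 902 × √(1.8870/0.11300) = 902 × 4.0865 = 3690 THz

f_obs ≈ 3690 THz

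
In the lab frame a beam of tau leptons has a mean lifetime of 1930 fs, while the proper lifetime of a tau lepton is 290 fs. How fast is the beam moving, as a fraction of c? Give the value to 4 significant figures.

γ = Δt/τ₀ = 1930/290 = 6.65517
β = √(1 − 1/γ²) = √(1 − 1/6.65517²) = 0.9886

β ≈ 0.9886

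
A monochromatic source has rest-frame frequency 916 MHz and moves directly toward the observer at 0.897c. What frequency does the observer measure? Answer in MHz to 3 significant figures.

f_obs ≈ 3930 MHz

Relativistic Doppler: f_obs = f_src √((1+β)/(1−β))
= 916 × √(1.8970/0.10300) = 916 × 4.2916 = 3930 MHz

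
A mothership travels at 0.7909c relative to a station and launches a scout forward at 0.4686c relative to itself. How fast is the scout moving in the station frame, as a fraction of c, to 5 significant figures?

Compose boost 2: (0.4686 + 0.7909)/(1 + 0.4686×0.7909) = 1.2595/1.370616 = 0.91893

u ≈ 0.91893c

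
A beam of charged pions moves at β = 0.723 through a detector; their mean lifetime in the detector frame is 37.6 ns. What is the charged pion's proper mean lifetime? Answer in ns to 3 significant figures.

τ₀ ≈ 26.0 ns

γ = 1/√(1 − 0.723²) = 1.4475
Proper time: τ₀ = Δt/γ = 37.6/1.4475 = 26.0 ns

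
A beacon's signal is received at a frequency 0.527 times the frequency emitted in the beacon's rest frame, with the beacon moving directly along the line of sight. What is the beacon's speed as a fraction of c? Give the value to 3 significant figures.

β ≈ 0.565

f_obs/f_src = √((1−β)/(1+β)) = 0.527  ⇒  (1−β)/(1+β) = 0.27773
β = |1 − D²|/(1 + D²) = |1 − 0.27773|/(1 + 0.27773) = 0.565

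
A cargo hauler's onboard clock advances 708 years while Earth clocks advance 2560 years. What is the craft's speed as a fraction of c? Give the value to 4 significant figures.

γ = Δt/τ₀ = 2560/708 = 3.61582
β = √(1 − 1/γ²) = √(1 − 1/3.61582²) = 0.9610

β ≈ 0.9610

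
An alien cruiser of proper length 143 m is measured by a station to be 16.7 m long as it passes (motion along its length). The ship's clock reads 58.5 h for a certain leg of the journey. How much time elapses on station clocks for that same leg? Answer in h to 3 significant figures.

Δt ≈ 501 h

Length contraction ⇒ γ = L₀/L = 143/16.7 = 8.5629
Time dilation: Δt = γτ₀ = 8.5629 × 58.5 h = 501 h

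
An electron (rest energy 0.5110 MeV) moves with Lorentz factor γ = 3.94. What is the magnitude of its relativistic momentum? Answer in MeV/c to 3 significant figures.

β = √(1 − 1/γ²) = √(1 − 1/3.94²) = 0.96725
p = γβm₀c = 3.94 × 0.96725 × 0.5110 MeV/c = 1.95 MeV/c

p ≈ 1.95 MeV/c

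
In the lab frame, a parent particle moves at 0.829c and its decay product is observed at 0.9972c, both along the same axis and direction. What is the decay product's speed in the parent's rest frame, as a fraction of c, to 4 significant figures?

Inverse velocity addition: u' = (u − v)/(1 − uv/c²)
= (0.9972 − 0.829)/(1 − 0.9972×0.829) = 0.1682/0.173321 = 0.9705

u' ≈ 0.9705c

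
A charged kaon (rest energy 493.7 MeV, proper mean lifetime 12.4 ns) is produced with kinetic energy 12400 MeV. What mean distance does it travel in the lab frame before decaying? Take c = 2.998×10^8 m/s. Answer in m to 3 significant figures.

d ≈ 97.0 m

γ = 1 + K/(m₀c²) = 1 + 12400/493.7 = 26.116
β = √(1 − 1/γ²) = 0.99927
Dilated lifetime: γτ₀ = 26.116 × 12.4 ns = 323.84 ns
d = βc·γτ₀ = 0.99927 × (2.998×10^8 m/s) × 3.2384×10^-7 s = 97.0 m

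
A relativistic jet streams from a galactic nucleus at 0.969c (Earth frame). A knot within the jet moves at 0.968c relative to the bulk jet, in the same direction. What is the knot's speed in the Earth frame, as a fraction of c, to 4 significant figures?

Relativistic velocity addition: u = (u' + v)/(1 + u'v/c²)
= (0.968 + 0.969)/(1 + 0.968×0.969) = 1.937/1.93799 = 0.9995

u ≈ 0.9995c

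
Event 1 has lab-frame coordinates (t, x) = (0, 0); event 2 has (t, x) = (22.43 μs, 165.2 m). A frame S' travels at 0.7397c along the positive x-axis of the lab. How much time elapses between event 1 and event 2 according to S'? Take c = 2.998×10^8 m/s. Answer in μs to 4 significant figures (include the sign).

γ = 1/√(1 − 0.7397²) = 1.48602
Δt' = γ(Δt − vΔx/c²) = 1.48602 × (22.43 μs − 0.7397×165.2 m / (2.998×10^8 m/s))
= 1.48602 × (22.0224 μs) = 32.73 μs

Δt' ≈ 32.73 μs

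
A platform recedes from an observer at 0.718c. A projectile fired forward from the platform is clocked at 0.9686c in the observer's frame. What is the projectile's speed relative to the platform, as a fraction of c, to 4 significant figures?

u' ≈ 0.8229c

Inverse velocity addition: u' = (u − v)/(1 − uv/c²)
= (0.9686 − 0.718)/(1 − 0.9686×0.718) = 0.2506/0.304545 = 0.8229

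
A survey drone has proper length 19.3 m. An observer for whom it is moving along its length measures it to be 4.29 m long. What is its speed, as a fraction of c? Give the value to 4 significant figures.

γ = L₀/L = 19.3/4.29 = 4.49883
β = √(1 − 1/γ²) = 0.9750

β ≈ 0.9750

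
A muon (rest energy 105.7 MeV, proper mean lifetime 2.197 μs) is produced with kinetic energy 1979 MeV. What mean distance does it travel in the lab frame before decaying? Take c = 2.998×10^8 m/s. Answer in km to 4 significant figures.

d ≈ 12.97 km

γ = 1 + K/(m₀c²) = 1 + 1979/105.7 = 19.7228
β = √(1 − 1/γ²) = 0.998714
Dilated lifetime: γτ₀ = 19.7228 × 2.197 μs = 43.3310 μs
d = βc·γτ₀ = 0.998714 × (2.998×10^8 m/s) × 4.33310×10^-5 s = 12.97 km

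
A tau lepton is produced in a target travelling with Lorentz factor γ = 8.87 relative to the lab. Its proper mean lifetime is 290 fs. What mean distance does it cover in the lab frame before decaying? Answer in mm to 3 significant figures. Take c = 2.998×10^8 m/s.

β = √(1 − 1/γ²) = √(1 − 1/8.87²) = 0.99362
Dilated lifetime: Δt = γτ₀ = 8.87 × 290 fs = 2572.3 fs
d = vΔt = 0.99362c × 2572.3 fs = 2.9789×10^8 m/s × 2.5723×10^-12 s = 0.766 mm

d ≈ 0.766 mm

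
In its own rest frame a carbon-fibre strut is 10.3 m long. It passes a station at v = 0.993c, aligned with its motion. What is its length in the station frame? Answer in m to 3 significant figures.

L ≈ 1.22 m

γ = 1/√(1 − 0.993²) = 8.4664
Length contraction: L = L₀/γ = 10.3/8.4664 = 1.22 m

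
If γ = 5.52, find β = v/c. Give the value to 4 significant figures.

β = √(1 − 1/γ²) = √(1 − 1/5.52²) = √(0.967181) = 0.9835

β ≈ 0.9835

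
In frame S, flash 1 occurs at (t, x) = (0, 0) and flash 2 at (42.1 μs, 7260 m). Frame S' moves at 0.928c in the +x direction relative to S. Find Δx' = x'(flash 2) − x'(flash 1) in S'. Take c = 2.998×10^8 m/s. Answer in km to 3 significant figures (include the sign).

γ = 1/√(1 − 0.928²) = 2.6840
Δx' = γ(Δx − vΔt) = 2.6840 × (7260 m − 0.928×(2.998×10^8 m/s)×42.1×10^-6 s)
= 2.6840 × (-4452.8 m) = -12.0 km

Δx' ≈ -12.0 km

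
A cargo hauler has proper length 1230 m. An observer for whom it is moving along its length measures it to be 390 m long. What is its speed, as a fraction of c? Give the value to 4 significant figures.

γ = L₀/L = 1230/390 = 3.15385
β = √(1 − 1/γ²) = 0.9484

β ≈ 0.9484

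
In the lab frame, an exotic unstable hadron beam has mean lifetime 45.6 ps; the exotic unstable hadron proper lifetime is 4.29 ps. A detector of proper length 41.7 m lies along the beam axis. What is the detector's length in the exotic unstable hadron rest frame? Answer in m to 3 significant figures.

L ≈ 3.92 m

Time dilation ⇒ γ = Δt/τ₀ = 45.6/4.29 = 10.629
Length contraction: L = L₀/γ = 41.7/10.629 = 3.92 m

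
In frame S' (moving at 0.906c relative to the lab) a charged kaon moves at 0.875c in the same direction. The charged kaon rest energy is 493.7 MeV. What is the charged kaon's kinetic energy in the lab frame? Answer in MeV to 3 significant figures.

K ≈ 3830 MeV

u_lab = (0.875 + 0.906)/(1 + 0.875×0.906) = 0.993446
γ = 1/√(1 − 0.993446²) = 8.7486
K = (γ − 1)m₀c² = (8.7486 − 1) × 493.7 = 7.7486 × 493.7 = 3830 MeV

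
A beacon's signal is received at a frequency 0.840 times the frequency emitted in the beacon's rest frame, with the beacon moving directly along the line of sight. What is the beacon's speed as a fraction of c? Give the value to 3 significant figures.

f_obs/f_src = √((1−β)/(1+β)) = 0.840  ⇒  (1−β)/(1+β) = 0.70560
β = |1 − D²|/(1 + D²) = |1 − 0.70560|/(1 + 0.70560) = 0.173

β ≈ 0.173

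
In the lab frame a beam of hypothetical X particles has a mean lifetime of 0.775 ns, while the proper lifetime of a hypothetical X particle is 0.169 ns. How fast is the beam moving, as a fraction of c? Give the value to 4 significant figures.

γ = Δt/τ₀ = 0.775/0.169 = 4.58580
β = √(1 − 1/γ²) = √(1 − 1/4.58580²) = 0.9759

β ≈ 0.9759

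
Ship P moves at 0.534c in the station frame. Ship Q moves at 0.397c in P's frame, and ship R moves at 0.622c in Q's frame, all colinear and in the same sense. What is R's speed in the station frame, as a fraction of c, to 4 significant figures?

Compose boost 2: (0.397 + 0.534)/(1 + 0.397×0.534) = 0.9310/1.21200 = 0.768153
Compose boost 3: (0.622 + 0.768153)/(1 + 0.622×0.768153) = 1.39015/1.47779 = 0.9407

u ≈ 0.9407c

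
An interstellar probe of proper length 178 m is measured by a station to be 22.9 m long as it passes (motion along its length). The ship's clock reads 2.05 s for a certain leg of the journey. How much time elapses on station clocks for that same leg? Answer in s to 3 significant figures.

Length contraction ⇒ γ = L₀/L = 178/22.9 = 7.7729
Time dilation: Δt = γτ₀ = 7.7729 × 2.05 s = 15.9 s

Δt ≈ 15.9 s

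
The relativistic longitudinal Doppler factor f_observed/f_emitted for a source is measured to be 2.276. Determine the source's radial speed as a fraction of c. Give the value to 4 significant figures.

f_obs/f_src = √((1+β)/(1−β)) = 2.276  ⇒  (1+β)/(1−β) = 5.18018
β = |1 − D²|/(1 + D²) = |1 − 5.18018|/(1 + 5.18018) = 0.6764

β ≈ 0.6764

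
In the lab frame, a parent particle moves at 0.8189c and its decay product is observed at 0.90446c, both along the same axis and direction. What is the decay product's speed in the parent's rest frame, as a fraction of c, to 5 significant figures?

Inverse velocity addition: u' = (u − v)/(1 − uv/c²)
= (0.90446 − 0.8189)/(1 − 0.90446×0.8189) = 0.085560/0.2593377 = 0.32992

u' ≈ 0.32992c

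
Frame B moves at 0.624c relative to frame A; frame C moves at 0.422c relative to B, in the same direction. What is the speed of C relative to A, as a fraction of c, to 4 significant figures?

Compose boost 2: (0.422 + 0.624)/(1 + 0.422×0.624) = 1.046/1.26333 = 0.8280

u ≈ 0.8280c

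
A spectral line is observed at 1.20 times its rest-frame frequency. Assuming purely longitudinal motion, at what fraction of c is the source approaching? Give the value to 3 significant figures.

f_obs/f_src = √((1+β)/(1−β)) = 1.20  ⇒  (1+β)/(1−β) = 1.4400
β = |1 − D²|/(1 + D²) = |1 − 1.4400|/(1 + 1.4400) = 0.180

β ≈ 0.180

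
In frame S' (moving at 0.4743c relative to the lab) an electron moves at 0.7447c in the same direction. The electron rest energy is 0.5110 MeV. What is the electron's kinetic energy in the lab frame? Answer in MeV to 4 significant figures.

u_lab = (0.7447 + 0.4743)/(1 + 0.7447×0.4743) = 0.9008202
γ = 1/√(1 − 0.9008202²) = 2.30313
K = (γ − 1)m₀c² = (2.30313 − 1) × 0.5110 = 1.30313 × 0.5110 = 0.6659 MeV

K ≈ 0.6659 MeV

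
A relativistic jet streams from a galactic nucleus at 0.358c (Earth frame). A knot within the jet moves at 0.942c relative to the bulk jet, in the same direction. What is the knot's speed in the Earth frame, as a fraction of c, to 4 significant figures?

u ≈ 0.9722c

Relativistic velocity addition: u = (u' + v)/(1 + u'v/c²)
= (0.942 + 0.358)/(1 + 0.942×0.358) = 1.300/1.33724 = 0.9722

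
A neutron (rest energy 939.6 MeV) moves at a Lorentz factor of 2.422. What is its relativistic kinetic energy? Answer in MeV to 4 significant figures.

K ≈ 1336 MeV

γ = 2.422 (given)
K = (γ − 1)m₀c² = (2.422 − 1) × 939.6 MeV = 1.42200 × 939.6 MeV = 1336 MeV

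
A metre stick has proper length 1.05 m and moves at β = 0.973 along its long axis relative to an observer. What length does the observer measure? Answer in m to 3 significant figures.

γ = 1/√(1 − 0.973²) = 4.3327
Length contraction: L = L₀/γ = 1.05/4.3327 = 0.242 m

L ≈ 0.242 m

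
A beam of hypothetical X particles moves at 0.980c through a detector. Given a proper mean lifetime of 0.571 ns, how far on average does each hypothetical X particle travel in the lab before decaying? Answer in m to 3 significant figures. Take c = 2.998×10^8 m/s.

γ = 1/√(1 − 0.980²) = 5.0252
Dilated lifetime: Δt = γτ₀ = 5.0252 × 0.571 ns = 2.8694 ns
d = vΔt = 0.980c × 2.8694 ns = 2.9380×10^8 m/s × 2.8694×10^-9 s = 0.843 m

d ≈ 0.843 m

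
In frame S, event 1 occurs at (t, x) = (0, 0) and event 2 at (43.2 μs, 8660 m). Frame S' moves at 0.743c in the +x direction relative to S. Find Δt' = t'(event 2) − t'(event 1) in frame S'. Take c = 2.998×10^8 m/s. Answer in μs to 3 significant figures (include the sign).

γ = 1/√(1 − 0.743²) = 1.4941
Δt' = γ(Δt − vΔx/c²) = 1.4941 × (43.2 μs − 0.743×8660 m / (2.998×10^8 m/s))
= 1.4941 × (21.738 μs) = 32.5 μs

Δt' ≈ 32.5 μs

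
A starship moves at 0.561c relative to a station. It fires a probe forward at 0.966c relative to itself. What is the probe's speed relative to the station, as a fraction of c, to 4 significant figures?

Relativistic velocity addition: u = (u' + v)/(1 + u'v/c²)
= (0.966 + 0.561)/(1 + 0.966×0.561) = 1.527/1.54193 = 0.9903

u ≈ 0.9903c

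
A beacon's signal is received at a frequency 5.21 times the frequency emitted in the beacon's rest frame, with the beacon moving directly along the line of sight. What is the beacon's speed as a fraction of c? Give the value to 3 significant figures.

f_obs/f_src = √((1+β)/(1−β)) = 5.21  ⇒  (1+β)/(1−β) = 27.144
β = |1 − D²|/(1 + D²) = |1 − 27.144|/(1 + 27.144) = 0.929

β ≈ 0.929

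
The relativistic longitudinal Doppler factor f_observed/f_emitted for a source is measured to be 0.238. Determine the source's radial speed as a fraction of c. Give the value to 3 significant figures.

f_obs/f_src = √((1−β)/(1+β)) = 0.238  ⇒  (1−β)/(1+β) = 0.056644
β = |1 − D²|/(1 + D²) = |1 − 0.056644|/(1 + 0.056644) = 0.893

β ≈ 0.893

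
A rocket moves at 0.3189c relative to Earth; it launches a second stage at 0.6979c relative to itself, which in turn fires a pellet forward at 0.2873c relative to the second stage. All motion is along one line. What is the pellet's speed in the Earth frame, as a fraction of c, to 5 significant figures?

Compose boost 2: (0.6979 + 0.3189)/(1 + 0.6979×0.3189) = 1.0168/1.222560 = 0.8316972
Compose boost 3: (0.2873 + 0.8316972)/(1 + 0.2873×0.8316972) = 1.118997/1.238947 = 0.90318

u ≈ 0.90318c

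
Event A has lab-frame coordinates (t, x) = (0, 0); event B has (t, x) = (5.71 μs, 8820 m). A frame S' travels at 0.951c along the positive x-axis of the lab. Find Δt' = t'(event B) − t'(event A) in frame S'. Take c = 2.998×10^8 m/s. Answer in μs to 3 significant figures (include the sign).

γ = 1/√(1 − 0.951²) = 3.2342
Δt' = γ(Δt − vΔx/c²) = 3.2342 × (5.71 μs − 0.951×8820 m / (2.998×10^8 m/s))
= 3.2342 × (-22.268 μs) = -72.0 μs

Δt' ≈ -72.0 μs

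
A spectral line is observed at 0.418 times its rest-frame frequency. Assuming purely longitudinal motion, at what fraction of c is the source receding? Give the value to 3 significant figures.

f_obs/f_src = √((1−β)/(1+β)) = 0.418  ⇒  (1−β)/(1+β) = 0.17472
β = |1 − D²|/(1 + D²) = |1 − 0.17472|/(1 + 0.17472) = 0.703

β ≈ 0.703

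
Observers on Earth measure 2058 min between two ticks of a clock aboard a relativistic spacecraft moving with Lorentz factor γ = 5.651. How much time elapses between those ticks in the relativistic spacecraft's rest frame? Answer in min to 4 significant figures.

τ₀ ≈ 364.2 min

γ = 5.651 (given)
Proper time: τ₀ = Δt/γ = 2058/5.651 = 364.2 min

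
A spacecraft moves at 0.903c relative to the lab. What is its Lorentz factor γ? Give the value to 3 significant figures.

γ ≈ 2.33

γ = 1/√(1 − β²) = 1/√(1 − 0.903²) = 1/√(0.18459) = 2.33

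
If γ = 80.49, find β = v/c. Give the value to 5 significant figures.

β ≈ 0.99992

β = √(1 − 1/γ²) = √(1 − 1/80.49²) = √(0.9998456) = 0.99992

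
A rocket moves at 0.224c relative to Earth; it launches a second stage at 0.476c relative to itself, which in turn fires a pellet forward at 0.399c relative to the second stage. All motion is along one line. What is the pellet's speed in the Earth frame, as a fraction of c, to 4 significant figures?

Compose boost 2: (0.476 + 0.224)/(1 + 0.476×0.224) = 0.7000/1.10662 = 0.632555
Compose boost 3: (0.399 + 0.632555)/(1 + 0.399×0.632555) = 1.03155/1.25239 = 0.8237

u ≈ 0.8237c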